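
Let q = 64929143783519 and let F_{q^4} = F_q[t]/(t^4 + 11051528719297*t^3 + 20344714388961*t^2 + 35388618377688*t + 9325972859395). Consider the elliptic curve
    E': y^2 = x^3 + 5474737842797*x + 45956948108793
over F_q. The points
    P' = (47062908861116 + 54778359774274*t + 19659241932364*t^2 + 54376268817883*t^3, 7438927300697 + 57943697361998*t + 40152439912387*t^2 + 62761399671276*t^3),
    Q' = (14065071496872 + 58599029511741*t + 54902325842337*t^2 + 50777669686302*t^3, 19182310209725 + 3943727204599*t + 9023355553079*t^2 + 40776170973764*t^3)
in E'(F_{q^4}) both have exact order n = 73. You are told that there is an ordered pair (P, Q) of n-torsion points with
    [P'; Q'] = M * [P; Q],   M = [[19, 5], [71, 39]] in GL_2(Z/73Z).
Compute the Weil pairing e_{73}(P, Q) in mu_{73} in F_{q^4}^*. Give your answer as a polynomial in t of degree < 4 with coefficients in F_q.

13441142248368 + 18256168880982*t + 20027224765281*t^2 + 11669465505167*t^3

Since e_{73}(P,P)=e_{73}(Q,Q)=1 and e_{73}(Q,P)=e_{73}(P,Q)^{-1}, expanding e_{73}(19*P + 5*Q,71*P + 39*Q) leaves e(P,Q)^det(M).
Inverting 21 mod 73: 7. Thus e_{73}(P,Q) = e(P',Q')^{7}.
Run Miller on y^2=x^3+5474737842797*x+45956948108793 over F_{64929143783519}: ladder 1001001 (7 bits); e = f_P(D_Q)/f_Q(D_P).
Miller gives e_{73}(P',Q') = 10412928126240 + 23756280109976*t + 49390741918707*t^2 + 31038653230335*t^3 in F_{64929143783519^4}.
Finally e_{73}(P,Q) = 13441142248368 + 18256168880982*t + 20027224765281*t^2 + 11669465505167*t^3.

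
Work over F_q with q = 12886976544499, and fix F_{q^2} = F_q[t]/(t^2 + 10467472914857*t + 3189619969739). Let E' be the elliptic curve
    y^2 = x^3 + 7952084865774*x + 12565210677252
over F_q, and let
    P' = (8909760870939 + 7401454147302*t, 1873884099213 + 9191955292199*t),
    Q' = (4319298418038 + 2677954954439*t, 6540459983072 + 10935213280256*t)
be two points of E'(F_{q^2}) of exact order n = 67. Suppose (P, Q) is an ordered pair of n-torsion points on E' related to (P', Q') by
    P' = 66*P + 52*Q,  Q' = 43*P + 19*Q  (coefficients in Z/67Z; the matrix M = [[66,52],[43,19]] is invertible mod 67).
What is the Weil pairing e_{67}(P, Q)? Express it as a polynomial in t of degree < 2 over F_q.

11718120241511 + 3278209092141*t

e_{67}(aP+bQ,cP+dQ) = e_{67}(P,Q)^(ad-bc); with (a,b,c,d)=(66,52,43,19) this gives the det-67 law.
det M = 66*19 - 52*43 = -982 = 23 (mod 67); 23^{-1} = 35 (mod 67).
n = 67 = (1000011)_2 (7 bits, wt 3); accumulate f_{67,P'}(Q'+S)/f_{67,P'}(S) along the 6-step ladder.
The quotient is 6067833704751 + 11518695737360*t.
Raise to 35: e(P,Q) = 11718120241511 + 3278209092141*t in mu_{67}.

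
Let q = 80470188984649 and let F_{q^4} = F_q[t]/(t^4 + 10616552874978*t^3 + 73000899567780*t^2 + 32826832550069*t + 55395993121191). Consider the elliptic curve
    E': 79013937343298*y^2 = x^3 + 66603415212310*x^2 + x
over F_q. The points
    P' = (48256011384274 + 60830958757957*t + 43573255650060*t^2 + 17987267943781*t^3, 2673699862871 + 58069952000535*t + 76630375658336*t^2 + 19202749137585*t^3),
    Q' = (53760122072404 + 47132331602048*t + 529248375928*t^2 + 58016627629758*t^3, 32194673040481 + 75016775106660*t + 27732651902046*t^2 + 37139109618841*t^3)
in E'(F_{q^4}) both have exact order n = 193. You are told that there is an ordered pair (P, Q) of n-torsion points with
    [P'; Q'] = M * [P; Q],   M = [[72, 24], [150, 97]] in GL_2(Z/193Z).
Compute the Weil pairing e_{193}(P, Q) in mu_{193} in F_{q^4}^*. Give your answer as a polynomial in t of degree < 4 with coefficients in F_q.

e_{193} is bilinear + alternating on E[193], so e_{193}(72*P + 24*Q, 150*P + 97*Q) = e_{193}(P,Q)^(72*97-24*150).
Hence e(P,Q) = e(P',Q')^{15} where 15 = 103^{-1} mod 193.
Undo Montgomery via alpha=17803159834182, beta=28134746483350: (a',b')=(63183341933355,3101965484459) over F_{80470188984649}.
Run Miller on y^2=x^3+63183341933355*x+3101965484459 over F_{80470188984649}: ladder 11000001 (8 bits); e = f_P(D_Q)/f_Q(D_P).
Result: e(P',Q') = 19410063424430 + 37248971292290*t + 41281247980692*t^2 + 19303330189030*t^3.
Finally e_{193}(P,Q) = 50217084299685 + 21001746242034*t + 6388598454836*t^2 + 63689726668229*t^3.

50217084299685 + 21001746242034*t + 6388598454836*t^2 + 63689726668229*t^3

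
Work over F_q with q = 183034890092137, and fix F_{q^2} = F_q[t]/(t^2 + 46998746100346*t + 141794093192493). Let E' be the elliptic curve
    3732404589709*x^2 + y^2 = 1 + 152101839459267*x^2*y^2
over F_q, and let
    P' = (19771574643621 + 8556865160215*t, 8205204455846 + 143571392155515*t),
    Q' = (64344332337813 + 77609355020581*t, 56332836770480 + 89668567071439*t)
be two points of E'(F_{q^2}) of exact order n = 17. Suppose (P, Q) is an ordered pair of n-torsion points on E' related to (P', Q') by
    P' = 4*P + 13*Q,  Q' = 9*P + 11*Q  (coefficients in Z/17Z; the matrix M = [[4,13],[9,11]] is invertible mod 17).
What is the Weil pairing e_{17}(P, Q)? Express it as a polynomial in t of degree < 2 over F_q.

e_{17}(aP+bQ,cP+dQ) = e_{17}(P,Q)^(ad-bc); with (a,b,c,d)=(4,13,9,11) this gives the det-17 law.
Hence e(P,Q) = e(P',Q')^{10} where 10 = 12^{-1} mod 17.
Edwards->Montgomery: u=(1+y)/(1-y), v=u/x -> 76810436069097v^2=u^3+128833187445292u^2+u; then x_W=54425086328679u+86984004038875: y^2=x^3+59499174542553*x+70441621998.
Build f_{17,P'} and f_{17,Q'} via the 5-bit ladder of 17=10001_2; evaluate at shifted divisors; quotient in F_{183034890092137^2}.
Result: e(P',Q') = 127354449890079 + 53746471733134*t.
Finally e_{17}(P,Q) = 27871244546018 + 114278287638400*t.

27871244546018 + 114278287638400*t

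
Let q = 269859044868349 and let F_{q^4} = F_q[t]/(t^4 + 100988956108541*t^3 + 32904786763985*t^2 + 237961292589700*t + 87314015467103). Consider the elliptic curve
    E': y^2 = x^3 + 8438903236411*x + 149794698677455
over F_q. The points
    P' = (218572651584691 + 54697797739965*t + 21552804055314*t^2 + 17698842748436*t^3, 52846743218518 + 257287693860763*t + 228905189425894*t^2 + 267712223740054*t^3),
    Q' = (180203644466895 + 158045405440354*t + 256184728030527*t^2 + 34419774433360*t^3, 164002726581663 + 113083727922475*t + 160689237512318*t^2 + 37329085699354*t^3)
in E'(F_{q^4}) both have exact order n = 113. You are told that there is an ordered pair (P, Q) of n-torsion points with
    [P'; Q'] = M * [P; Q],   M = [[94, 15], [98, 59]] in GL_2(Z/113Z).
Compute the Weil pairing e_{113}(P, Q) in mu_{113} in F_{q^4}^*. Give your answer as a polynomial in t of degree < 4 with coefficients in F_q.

Since e_{113}(P,P)=e_{113}(Q,Q)=1 and e_{113}(Q,P)=e_{113}(P,Q)^{-1}, expanding e_{113}(94*P + 15*Q,98*P + 59*Q) leaves e(P,Q)^det(M).
Inverting 8 mod 113: 99. Thus e_{113}(P,Q) = e(P',Q')^{99}.
Double-and-add over 1110001: 7-1 doublings, 4-1 additions; each step l_{T,T}/v_{2T} or l_{T,P'}/v at Q'+S for random S.
e_{113}(P',Q') = 197358219434715 + 148244178791342*t + 184274836028221*t^2 + 25101030680248*t^3.
e_{113}(P,Q) = (197358219434715 + 148244178791342*t + 184274836028221*t^2 + 25101030680248*t^3)^{99} = 28431174301534 + 122918484208235*t + 99101676068051*t^2 + 77567303518000*t^3.

28431174301534 + 122918484208235*t + 99101676068051*t^2 + 77567303518000*t^3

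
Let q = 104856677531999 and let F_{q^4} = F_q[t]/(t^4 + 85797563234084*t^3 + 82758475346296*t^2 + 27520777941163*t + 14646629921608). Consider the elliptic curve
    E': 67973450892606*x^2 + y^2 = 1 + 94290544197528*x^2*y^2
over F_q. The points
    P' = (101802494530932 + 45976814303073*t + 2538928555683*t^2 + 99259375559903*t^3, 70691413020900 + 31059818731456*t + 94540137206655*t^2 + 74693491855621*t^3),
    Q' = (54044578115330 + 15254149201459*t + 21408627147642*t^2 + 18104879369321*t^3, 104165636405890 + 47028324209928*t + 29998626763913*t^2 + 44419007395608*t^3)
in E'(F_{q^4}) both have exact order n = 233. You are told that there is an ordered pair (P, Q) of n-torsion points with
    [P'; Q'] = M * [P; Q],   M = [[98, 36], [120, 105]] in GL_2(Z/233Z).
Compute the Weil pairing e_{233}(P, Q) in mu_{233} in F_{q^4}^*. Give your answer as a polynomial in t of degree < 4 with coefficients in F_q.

82034345587130 + 92597726433022*t + 22626310272999*t^2 + 67204483843672*t^3

Since e_{233}(P,P)=e_{233}(Q,Q)=1 and e_{233}(Q,P)=e_{233}(P,Q)^{-1}, expanding e_{233}(98*P + 36*Q,120*P + 105*Q) leaves e(P,Q)^det(M).
Hence e(P,Q) = e(P',Q')^{45} where 45 = 145^{-1} mod 233.
Edwards->Montgomery: u=(1+y)/(1-y), v=u/x -> 100928799158220v^2=u^3+101814540885470u^2+u; then x_W=45849065439769u+27043999181689: y^2=x^3+79312577486146*x+43871391982745.
8-bit Miller (11101001) on E'/F_{104856677531999} with a'=79312577486146, b'=43871391982745: accumulate tangent/chord ratios at Q'+S and P'+S'.
The quotient is 45510648996088 + 83146496868036*t + 17502811103041*t^2 + 62988643370774*t^3.
Finally e_{233}(P,Q) = 82034345587130 + 92597726433022*t + 22626310272999*t^2 + 67204483843672*t^3.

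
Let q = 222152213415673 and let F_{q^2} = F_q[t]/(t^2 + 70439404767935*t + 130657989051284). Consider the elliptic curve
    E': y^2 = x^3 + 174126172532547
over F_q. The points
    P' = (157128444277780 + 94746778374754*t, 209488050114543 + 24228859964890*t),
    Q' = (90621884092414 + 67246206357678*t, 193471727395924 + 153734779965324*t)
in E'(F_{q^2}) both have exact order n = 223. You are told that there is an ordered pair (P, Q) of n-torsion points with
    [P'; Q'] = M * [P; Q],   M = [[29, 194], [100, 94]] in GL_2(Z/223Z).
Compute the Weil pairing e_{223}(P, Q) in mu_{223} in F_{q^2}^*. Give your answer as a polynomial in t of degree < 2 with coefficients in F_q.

The 223-Weil pairing on E[223] over F_{222152213415673} is alternating-bilinear: e_{223}(P',Q') = e_{223}(P,Q)^det(M).
So e_{223}(P,Q) = e_{223}(P',Q')^{35}, since 51*35 = 1 mod 223.
Run Miller on y^2=x^3+174126172532547 over F_{222152213415673}: ladder 11011111 (8 bits); e = f_P(D_Q)/f_Q(D_P).
f_P(D_Q)/f_Q(D_P) = 206091079181950 + 201016284679660*t.
Thus e_{223}(P,Q) = 113144246857066 + 213557038598273*t.

113144246857066 + 213557038598273*t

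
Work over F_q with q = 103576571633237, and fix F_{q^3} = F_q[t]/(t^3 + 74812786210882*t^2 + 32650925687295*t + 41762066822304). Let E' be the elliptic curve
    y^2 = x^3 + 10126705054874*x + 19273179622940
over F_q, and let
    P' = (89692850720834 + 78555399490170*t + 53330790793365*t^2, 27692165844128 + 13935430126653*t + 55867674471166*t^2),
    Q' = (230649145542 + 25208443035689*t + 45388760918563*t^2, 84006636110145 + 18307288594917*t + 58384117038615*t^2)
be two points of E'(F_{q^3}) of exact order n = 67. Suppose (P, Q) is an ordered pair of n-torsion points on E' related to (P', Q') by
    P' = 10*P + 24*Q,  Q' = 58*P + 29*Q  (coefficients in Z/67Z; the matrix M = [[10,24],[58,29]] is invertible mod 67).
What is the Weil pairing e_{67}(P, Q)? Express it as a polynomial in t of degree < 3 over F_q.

62657548000053 + 7346813261901*t + 98119355937885*t^2

Since e_{67}(P,P)=e_{67}(Q,Q)=1 and e_{67}(Q,P)=e_{67}(P,Q)^{-1}, expanding e_{67}(10*P + 24*Q,58*P + 29*Q) leaves e(P,Q)^det(M).
Hence e(P,Q) = e(P',Q')^{29} where 29 = 37^{-1} mod 67.
7-bit Miller (1000011) on E'/F_{103576571633237} with a'=10126705054874, b'=19273179622940: accumulate tangent/chord ratios at Q'+S and P'+S'.
e_{67}(P',Q') = 65370986544308 + 79936688563057*t + 50416082114915*t^2.
Hence e(P,Q) = 62657548000053 + 7346813261901*t + 98119355937885*t^2 in F_{103576571633237^3}^*.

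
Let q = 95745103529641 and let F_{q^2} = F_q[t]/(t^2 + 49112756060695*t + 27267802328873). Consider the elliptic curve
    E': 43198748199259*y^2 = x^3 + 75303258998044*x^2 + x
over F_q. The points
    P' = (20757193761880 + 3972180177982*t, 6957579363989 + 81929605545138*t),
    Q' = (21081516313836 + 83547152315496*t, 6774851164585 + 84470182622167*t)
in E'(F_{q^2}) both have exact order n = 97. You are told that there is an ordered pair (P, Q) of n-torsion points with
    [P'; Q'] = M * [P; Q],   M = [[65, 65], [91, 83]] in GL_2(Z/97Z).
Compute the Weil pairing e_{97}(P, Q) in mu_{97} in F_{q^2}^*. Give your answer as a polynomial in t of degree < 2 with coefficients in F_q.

e_{97} is bilinear + alternating on E[97], so e_{97}(65*P + 65*Q, 91*P + 83*Q) = e_{97}(P,Q)^(65*83-65*91).
det M = 65*83 - 65*91 = -520 = 62 (mod 97); 62^{-1} = 36 (mod 97).
(x,y)|->(38430561366824x+34433367885394,38430561366824y) sends E' to y^2=x^3+6359147607193*x+91392166308359.
Double-and-add over 1100001: 7-1 doublings, 3-1 additions; each step l_{T,T}/v_{2T} or l_{T,P'}/v at Q'+S for random S.
So e_{97}(P',Q') = 34986439604711 + 70001319625244*t.
Thus e_{97}(P,Q) = 65814792619701 + 66094823082400*t.

65814792619701 + 66094823082400*t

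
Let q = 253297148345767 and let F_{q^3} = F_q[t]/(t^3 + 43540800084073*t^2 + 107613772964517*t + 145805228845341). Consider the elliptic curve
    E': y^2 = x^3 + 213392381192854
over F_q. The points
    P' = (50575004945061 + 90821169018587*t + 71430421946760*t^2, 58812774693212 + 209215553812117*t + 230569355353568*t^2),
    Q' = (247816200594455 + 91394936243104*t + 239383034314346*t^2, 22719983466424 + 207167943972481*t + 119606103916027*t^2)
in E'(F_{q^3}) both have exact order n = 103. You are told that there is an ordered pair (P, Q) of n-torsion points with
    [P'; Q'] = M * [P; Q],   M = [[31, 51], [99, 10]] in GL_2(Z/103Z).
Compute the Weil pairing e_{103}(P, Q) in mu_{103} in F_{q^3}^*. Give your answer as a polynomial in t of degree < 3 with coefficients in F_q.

Alternating bilinearity on E[103] (values in mu_{103} in F_{253297148345767^3}) gives e(P',Q') = e(P,Q)^det(M).
Inverting 102 mod 103: 102. Thus e_{103}(P,Q) = e(P',Q')^{102}.
Double-and-add over 1100111: 7-1 doublings, 5-1 additions; each step l_{T,T}/v_{2T} or l_{T,P'}/v at Q'+S for random S.
e_{103}(P',Q') = 76074206050516 + 142801429703076*t + 245102502170189*t^2.
(76074206050516 + 142801429703076*t + 245102502170189*t^2)^{102} mod (253297148345767,f) = 68837685714084 + 3559892041746*t + 229015529723675*t^2.

68837685714084 + 3559892041746*t + 229015529723675*t^2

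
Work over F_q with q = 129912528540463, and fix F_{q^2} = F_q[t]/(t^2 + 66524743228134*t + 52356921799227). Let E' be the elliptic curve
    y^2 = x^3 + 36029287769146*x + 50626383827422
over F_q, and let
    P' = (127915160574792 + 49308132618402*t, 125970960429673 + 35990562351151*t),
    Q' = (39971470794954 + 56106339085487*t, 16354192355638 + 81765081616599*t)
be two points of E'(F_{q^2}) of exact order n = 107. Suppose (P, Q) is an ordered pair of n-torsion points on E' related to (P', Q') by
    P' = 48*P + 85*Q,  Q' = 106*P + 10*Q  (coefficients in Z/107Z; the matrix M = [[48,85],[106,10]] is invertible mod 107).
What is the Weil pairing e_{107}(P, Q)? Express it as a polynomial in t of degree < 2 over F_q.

96836462879351 + 30369218310565*t

Under M = [[48,85],[106,10]] in GL_2(Z/107), e_{107}(P',Q') = e_{107}(P,Q)^(48*10-85*106 mod 107).
Hence e(P,Q) = e(P',Q')^{25} where 25 = 30^{-1} mod 107.
n = 107 = (1101011)_2 (7 bits, wt 5); accumulate f_{107,P'}(Q'+S)/f_{107,P'}(S) along the 6-step ladder.
Miller gives e_{107}(P',Q') = 116692986211815 + 41302173501035*t in F_{129912528540463^2}.
Raise to 25: e(P,Q) = 96836462879351 + 30369218310565*t in mu_{107}.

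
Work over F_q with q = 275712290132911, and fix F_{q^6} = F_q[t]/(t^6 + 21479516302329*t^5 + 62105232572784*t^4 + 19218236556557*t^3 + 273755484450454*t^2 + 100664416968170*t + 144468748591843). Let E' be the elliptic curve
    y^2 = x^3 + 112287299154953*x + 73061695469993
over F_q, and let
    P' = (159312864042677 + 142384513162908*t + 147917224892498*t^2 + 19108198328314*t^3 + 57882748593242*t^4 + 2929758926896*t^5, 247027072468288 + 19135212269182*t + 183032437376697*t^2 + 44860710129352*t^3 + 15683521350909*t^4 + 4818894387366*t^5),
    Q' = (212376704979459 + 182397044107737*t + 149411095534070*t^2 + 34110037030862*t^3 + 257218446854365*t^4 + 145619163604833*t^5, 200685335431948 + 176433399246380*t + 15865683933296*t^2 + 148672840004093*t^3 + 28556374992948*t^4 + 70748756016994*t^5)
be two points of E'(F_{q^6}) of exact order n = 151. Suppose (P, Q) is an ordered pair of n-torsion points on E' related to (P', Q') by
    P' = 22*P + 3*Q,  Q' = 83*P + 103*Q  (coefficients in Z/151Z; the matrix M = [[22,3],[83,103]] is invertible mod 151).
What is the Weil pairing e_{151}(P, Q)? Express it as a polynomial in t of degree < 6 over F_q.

Since e_{151}(P,P)=e_{151}(Q,Q)=1 and e_{151}(Q,P)=e_{151}(P,Q)^{-1}, expanding e_{151}(22*P + 3*Q,83*P + 103*Q) leaves e(P,Q)^det(M).
det(M) mod 151 = 54; its inverse in (Z/151)^* is 14 (check: 54*14 mod 151 = 1).
Double-and-add over 10010111: 8-1 doublings, 5-1 additions; each step l_{T,T}/v_{2T} or l_{T,P'}/v at Q'+S for random S.
e_{151}(P',Q') = 112725063654262 + 163542999188622*t + 238272014573573*t^2 + 113621374716930*t^3 + 202638298004748*t^4 + 72550171144730*t^5.
(112725063654262 + 163542999188622*t + 238272014573573*t^2 + 113621374716930*t^3 + 202638298004748*t^4 + 72550171144730*t^5)^{14} mod (275712290132911,f) = 171990258275706 + 196324519645115*t + 160127612540689*t^2 + 54408423501068*t^3 + 275550243675922*t^4 + 150157835241650*t^5.

171990258275706 + 196324519645115*t + 160127612540689*t^2 + 54408423501068*t^3 + 275550243675922*t^4 + 150157835241650*t^5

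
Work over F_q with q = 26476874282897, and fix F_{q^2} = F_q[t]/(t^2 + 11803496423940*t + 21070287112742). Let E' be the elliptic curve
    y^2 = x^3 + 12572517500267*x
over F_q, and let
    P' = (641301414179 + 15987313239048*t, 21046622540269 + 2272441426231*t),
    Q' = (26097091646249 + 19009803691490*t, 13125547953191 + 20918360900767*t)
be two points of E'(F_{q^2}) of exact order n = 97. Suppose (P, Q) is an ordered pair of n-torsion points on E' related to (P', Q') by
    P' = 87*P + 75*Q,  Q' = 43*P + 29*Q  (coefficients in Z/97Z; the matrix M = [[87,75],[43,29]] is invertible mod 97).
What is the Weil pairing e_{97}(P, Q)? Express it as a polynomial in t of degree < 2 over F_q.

717588974514 + 23829546416945*t

Alternating bilinearity on E[97] (values in mu_{97} in F_{26476874282897^2}) gives e(P',Q') = e(P,Q)^det(M).
Hence e(P,Q) = e(P',Q')^{59} where 59 = 74^{-1} mod 97.
Run Miller on y^2=x^3+12572517500267*x over F_{26476874282897}: ladder 1100001 (7 bits); e = f_P(D_Q)/f_Q(D_P).
The quotient is 397943503203 + 20335863458756*t.
Raise to 59: e(P,Q) = 717588974514 + 23829546416945*t in mu_{97}.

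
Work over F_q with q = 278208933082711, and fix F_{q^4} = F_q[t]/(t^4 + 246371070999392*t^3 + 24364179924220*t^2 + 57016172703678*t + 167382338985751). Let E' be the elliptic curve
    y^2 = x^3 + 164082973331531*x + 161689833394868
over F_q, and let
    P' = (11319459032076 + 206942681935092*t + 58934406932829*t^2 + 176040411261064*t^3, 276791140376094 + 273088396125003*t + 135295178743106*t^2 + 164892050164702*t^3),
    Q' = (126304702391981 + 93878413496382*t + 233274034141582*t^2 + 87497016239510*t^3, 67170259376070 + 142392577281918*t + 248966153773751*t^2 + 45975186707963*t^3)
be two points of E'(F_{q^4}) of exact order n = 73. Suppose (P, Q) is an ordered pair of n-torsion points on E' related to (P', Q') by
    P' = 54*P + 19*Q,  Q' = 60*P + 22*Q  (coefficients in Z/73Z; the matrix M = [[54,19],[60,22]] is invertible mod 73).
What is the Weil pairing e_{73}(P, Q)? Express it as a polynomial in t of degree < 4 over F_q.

63773479393591 + 123065113500426*t + 119320829996168*t^2 + 39073542070994*t^3

e_{73}(aP+bQ,cP+dQ) = e_{73}(P,Q)^(ad-bc); with (a,b,c,d)=(54,19,60,22) this gives the det-73 law.
Inverting 48 mod 73: 35. Thus e_{73}(P,Q) = e(P',Q')^{35}.
Double-and-add over 1001001: 7-1 doublings, 3-1 additions; each step l_{T,T}/v_{2T} or l_{T,P'}/v at Q'+S for random S.
So e_{73}(P',Q') = 107643965714816 + 53721135353672*t + 264155109110970*t^2 + 2612113828050*t^3.
Finally e_{73}(P,Q) = 63773479393591 + 123065113500426*t + 119320829996168*t^2 + 39073542070994*t^3.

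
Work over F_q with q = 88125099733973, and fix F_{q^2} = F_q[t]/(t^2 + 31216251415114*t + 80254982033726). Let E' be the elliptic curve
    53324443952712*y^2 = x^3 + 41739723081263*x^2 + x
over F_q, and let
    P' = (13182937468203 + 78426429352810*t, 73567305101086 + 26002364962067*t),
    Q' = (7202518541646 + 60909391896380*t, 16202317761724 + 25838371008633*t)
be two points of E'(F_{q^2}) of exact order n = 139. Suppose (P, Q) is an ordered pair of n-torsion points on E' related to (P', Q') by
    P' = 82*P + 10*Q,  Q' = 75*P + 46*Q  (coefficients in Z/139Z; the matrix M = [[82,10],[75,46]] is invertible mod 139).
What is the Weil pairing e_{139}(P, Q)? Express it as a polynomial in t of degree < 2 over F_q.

Under M = [[82,10],[75,46]] in GL_2(Z/139), e_{139}(P',Q') = e_{139}(P,Q)^(82*46-10*75 mod 139).
Inverting 103 mod 139: 27. Thus e_{139}(P,Q) = e(P',Q')^{27}.
(x,y)|->(41321856167733x+7606962158767,41321856167733y) sends E' to y^2=x^3+70656668662564*x+10994994370844.
Miller loop for e_{139} over F_{88125099733973^2}: bits of 139 = 10001011; 7 double steps + 3 add steps, l/v at each.
f_P(D_Q)/f_Q(D_P) = 24715622136794 + 63175913210406*t.
Finally e_{139}(P,Q) = 31052071410294 + 79602681371574*t.

31052071410294 + 79602681371574*t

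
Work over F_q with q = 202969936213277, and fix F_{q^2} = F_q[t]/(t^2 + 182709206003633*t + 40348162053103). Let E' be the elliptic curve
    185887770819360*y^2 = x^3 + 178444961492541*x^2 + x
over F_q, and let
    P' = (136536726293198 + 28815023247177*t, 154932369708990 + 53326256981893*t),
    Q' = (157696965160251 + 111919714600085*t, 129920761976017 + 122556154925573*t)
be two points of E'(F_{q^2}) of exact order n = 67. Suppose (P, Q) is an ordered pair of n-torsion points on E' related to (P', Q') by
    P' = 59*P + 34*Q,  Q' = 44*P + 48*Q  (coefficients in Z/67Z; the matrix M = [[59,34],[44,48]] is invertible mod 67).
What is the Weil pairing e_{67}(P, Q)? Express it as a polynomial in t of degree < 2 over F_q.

64906981378071 + 70328527937109*t

Under M = [[59,34],[44,48]] in GL_2(Z/67), e_{67}(P',Q') = e_{67}(P,Q)^(59*48-34*44 mod 67).
Inverting 63 mod 67: 50. Thus e_{67}(P,Q) = e(P',Q')^{50}.
Montgomery->Weierstrass: x_W = 99936504287605*x+23936771378625, y_W=99936504287605*y on F_{202969936213277}; lands on y^2=x^3+92746926894888*x+34835280844336.
n = 67 = (1000011)_2 (7 bits, wt 3); accumulate f_{67,P'}(Q'+S)/f_{67,P'}(S) along the 6-step ladder.
e_{67}(P',Q') = 190333977486919 + 171080909107183*t.
(190333977486919 + 171080909107183*t)^{50} mod (202969936213277,f) = 64906981378071 + 70328527937109*t.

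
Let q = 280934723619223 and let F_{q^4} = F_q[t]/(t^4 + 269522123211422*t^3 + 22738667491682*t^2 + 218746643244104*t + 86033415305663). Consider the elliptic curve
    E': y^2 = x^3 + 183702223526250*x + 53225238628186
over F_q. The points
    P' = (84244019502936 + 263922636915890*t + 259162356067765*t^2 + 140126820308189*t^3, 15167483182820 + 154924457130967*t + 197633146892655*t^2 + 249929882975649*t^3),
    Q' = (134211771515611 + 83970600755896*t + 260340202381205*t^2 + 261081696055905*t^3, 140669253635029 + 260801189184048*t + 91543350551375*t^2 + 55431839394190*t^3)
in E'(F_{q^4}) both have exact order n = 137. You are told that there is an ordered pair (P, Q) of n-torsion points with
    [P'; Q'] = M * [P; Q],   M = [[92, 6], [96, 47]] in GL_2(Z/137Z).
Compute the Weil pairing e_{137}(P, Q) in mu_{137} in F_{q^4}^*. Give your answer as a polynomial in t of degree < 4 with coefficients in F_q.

Under M = [[92,6],[96,47]] in GL_2(Z/137), e_{137}(P',Q') = e_{137}(P,Q)^(92*47-6*96 mod 137).
det M = 92*47 - 6*96 = 3748 = 49 (mod 137); 49^{-1} = 14 (mod 137).
Miller loop for e_{137} over F_{280934723619223^4}: bits of 137 = 10001001; 7 double steps + 2 add steps, l/v at each.
Miller gives e_{137}(P',Q') = 111231194260051 + 88208183158306*t + 83975280817190*t^2 + 74612627225810*t^3 in F_{280934723619223^4}.
Raise to 14: e(P,Q) = 70072422790649 + 28445137516909*t + 147289515638896*t^2 + 244992109286600*t^3 in mu_{137}.

70072422790649 + 28445137516909*t + 147289515638896*t^2 + 244992109286600*t^3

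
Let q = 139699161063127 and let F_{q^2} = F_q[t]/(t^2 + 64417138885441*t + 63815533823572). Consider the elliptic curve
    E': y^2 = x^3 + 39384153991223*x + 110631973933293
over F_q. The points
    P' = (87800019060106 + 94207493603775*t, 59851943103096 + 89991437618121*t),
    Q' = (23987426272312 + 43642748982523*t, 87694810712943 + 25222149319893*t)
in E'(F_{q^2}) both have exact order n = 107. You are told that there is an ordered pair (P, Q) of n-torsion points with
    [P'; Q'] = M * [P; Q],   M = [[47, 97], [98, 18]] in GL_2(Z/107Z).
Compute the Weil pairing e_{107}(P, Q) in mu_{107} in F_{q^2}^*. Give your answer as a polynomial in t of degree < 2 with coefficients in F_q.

111857847798448 + 131851672058485*t

Under M = [[47,97],[98,18]] in GL_2(Z/107), e_{107}(P',Q') = e_{107}(P,Q)^(47*18-97*98 mod 107).
det M = 47*18 - 97*98 = -8660 = 7 (mod 107); 7^{-1} = 46 (mod 107).
Run Miller on y^2=x^3+39384153991223*x+110631973933293 over F_{139699161063127}: ladder 1101011 (7 bits); e = f_P(D_Q)/f_Q(D_P).
f_P(D_Q)/f_Q(D_P) = 93404068971566 + 84089952448069*t.
e_{107}(P,Q) = (93404068971566 + 84089952448069*t)^{46} = 111857847798448 + 131851672058485*t.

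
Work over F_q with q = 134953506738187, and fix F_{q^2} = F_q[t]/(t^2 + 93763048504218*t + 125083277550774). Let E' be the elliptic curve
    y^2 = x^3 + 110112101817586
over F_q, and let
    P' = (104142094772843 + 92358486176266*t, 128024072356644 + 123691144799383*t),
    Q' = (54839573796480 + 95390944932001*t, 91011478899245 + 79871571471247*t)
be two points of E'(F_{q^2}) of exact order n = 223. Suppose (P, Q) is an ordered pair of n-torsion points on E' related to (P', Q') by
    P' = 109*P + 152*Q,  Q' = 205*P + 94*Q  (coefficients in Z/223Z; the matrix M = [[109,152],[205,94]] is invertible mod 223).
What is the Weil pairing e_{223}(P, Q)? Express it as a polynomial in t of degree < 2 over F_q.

61467444480355 + 100358626287133*t

Since e_{223}(P,P)=e_{223}(Q,Q)=1 and e_{223}(Q,P)=e_{223}(P,Q)^{-1}, expanding e_{223}(109*P + 152*Q,205*P + 94*Q) leaves e(P,Q)^det(M).
Inverting 48 mod 223: 79. Thus e_{223}(P,Q) = e(P',Q')^{79}.
Run Miller on y^2=x^3+110112101817586 over F_{134953506738187}: ladder 11011111 (8 bits); e = f_P(D_Q)/f_Q(D_P).
e_{223}(P',Q') = 75306722548967 + 10870836910304*t.
Thus e_{223}(P,Q) = 61467444480355 + 100358626287133*t.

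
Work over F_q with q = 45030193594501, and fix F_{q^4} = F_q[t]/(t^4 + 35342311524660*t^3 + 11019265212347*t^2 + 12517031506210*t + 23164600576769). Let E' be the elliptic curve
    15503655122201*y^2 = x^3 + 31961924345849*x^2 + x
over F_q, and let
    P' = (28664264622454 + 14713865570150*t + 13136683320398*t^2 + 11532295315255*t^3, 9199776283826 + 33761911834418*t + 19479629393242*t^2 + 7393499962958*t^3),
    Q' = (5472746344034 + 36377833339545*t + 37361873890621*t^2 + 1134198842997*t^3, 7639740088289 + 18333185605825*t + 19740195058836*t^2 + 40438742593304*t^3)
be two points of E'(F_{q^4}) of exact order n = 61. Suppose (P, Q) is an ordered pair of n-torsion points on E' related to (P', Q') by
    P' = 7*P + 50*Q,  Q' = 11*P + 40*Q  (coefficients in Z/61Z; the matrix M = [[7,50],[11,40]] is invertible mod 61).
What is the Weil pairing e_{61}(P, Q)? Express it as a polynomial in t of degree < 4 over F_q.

4224935481985 + 18297256571964*t + 24366189789063*t^2 + 32277101771611*t^3

The 61-Weil pairing on E[61] over F_{45030193594501} is alternating-bilinear: e_{61}(P',Q') = e_{61}(P,Q)^det(M).
7*40 - 50*11 = -270; reduced mod 61: det = 35, inverse 7.
(x,y)|->(11596724168629x+33702796831113,11596724168629y) sends E' to y^2=x^3+16784216152006*x+35016990058987.
Build f_{61,P'} and f_{61,Q'} via the 6-bit ladder of 61=111101_2; evaluate at shifted divisors; quotient in F_{45030193594501^4}.
Miller gives e_{61}(P',Q') = 16966032990656 + 7193903232469*t + 26776322635570*t^2 + 1612697080345*t^3 in F_{45030193594501^4}.
Hence e(P,Q) = 4224935481985 + 18297256571964*t + 24366189789063*t^2 + 32277101771611*t^3 in F_{45030193594501^4}^*.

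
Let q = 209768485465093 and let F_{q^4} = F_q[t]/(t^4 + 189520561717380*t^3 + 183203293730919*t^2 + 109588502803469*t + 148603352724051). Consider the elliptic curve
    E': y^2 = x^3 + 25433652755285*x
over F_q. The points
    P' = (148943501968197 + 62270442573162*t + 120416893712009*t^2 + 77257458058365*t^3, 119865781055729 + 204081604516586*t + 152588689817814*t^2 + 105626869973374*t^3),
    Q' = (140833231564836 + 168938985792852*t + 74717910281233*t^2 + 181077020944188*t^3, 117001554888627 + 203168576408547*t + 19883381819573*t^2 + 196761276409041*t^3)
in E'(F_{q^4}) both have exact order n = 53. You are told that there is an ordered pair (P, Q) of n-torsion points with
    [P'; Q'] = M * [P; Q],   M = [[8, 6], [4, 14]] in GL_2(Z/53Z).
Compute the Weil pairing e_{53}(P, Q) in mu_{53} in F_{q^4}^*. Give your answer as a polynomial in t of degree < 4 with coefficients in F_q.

The 53-Weil pairing on E[53] over F_{209768485465093} is alternating-bilinear: e_{53}(P',Q') = e_{53}(P,Q)^det(M).
det(M) mod 53 = 35; its inverse in (Z/53)^* is 50 (check: 35*50 mod 53 = 1).
n = 53 = (110101)_2 (6 bits, wt 4); accumulate f_{53,P'}(Q'+S)/f_{53,P'}(S) along the 5-step ladder.
Miller gives e_{53}(P',Q') = 194961637273485 + 96283613166202*t + 167136365005783*t^2 + 34446859406607*t^3 in F_{209768485465093^4}.
Finally e_{53}(P,Q) = 83358783111171 + 137977812825733*t + 208211310193998*t^2 + 47577867386291*t^3.

83358783111171 + 137977812825733*t + 208211310193998*t^2 + 47577867386291*t^3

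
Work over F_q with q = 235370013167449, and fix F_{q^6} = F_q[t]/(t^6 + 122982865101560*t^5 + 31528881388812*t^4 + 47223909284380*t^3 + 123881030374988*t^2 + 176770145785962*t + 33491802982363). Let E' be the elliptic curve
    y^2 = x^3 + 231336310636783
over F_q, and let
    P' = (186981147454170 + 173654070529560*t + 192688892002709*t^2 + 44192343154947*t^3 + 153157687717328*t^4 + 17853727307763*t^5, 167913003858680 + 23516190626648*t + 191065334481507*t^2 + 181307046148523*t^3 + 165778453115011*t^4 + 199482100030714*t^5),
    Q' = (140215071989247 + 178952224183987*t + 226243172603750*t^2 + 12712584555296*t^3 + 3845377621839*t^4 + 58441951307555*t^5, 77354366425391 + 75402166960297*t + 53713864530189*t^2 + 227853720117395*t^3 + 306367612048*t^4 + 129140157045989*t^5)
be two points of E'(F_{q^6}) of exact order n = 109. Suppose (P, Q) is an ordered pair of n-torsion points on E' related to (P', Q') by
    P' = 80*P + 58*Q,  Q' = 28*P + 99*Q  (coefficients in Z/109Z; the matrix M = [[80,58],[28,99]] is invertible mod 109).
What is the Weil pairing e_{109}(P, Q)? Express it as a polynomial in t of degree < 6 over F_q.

Since e_{109}(P,P)=e_{109}(Q,Q)=1 and e_{109}(Q,P)=e_{109}(P,Q)^{-1}, expanding e_{109}(80*P + 58*Q,28*P + 99*Q) leaves e(P,Q)^det(M).
Hence e(P,Q) = e(P',Q')^{88} where 88 = 83^{-1} mod 109.
Build f_{109,P'} and f_{109,Q'} via the 7-bit ladder of 109=1101101_2; evaluate at shifted divisors; quotient in F_{235370013167449^6}.
Result: e(P',Q') = 172890656840858 + 124095455962285*t + 184686076440645*t^2 + 8838306687633*t^3 + 1511736509384*t^4 + 56461770322362*t^5.
e_{109}(P,Q) = (172890656840858 + 124095455962285*t + 184686076440645*t^2 + 8838306687633*t^3 + 1511736509384*t^4 + 56461770322362*t^5)^{88} = 145061837799472 + 57643610238381*t + 217899365531807*t^2 + 132415565300132*t^3 + 77677760205357*t^4 + 119944474060225*t^5.

145061837799472 + 57643610238381*t + 217899365531807*t^2 + 132415565300132*t^3 + 77677760205357*t^4 + 119944474060225*t^5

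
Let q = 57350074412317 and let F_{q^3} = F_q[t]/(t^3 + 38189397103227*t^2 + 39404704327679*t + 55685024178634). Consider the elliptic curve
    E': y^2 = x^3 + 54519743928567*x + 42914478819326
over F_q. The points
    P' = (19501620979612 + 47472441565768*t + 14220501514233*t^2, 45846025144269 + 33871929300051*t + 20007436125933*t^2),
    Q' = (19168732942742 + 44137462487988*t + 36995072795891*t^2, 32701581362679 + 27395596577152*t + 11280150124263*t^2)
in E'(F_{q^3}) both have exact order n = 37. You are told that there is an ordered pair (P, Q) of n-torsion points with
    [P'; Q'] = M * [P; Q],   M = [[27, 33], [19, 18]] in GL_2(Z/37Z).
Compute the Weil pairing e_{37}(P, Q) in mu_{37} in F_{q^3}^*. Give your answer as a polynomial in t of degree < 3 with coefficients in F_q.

e_{37}(aP+bQ,cP+dQ) = e_{37}(P,Q)^(ad-bc); with (a,b,c,d)=(27,33,19,18) this gives the det-37 law.
det M = 27*18 - 33*19 = -141 = 7 (mod 37); 7^{-1} = 16 (mod 37).
Miller loop for e_{37} over F_{57350074412317^3}: bits of 37 = 100101; 5 double steps + 2 add steps, l/v at each.
So e_{37}(P',Q') = 54723770854763 + 34573037191992*t + 27856728927963*t^2.
Thus e_{37}(P,Q) = 3107163743200 + 49361035962587*t + 50454337448041*t^2.

3107163743200 + 49361035962587*t + 50454337448041*t^2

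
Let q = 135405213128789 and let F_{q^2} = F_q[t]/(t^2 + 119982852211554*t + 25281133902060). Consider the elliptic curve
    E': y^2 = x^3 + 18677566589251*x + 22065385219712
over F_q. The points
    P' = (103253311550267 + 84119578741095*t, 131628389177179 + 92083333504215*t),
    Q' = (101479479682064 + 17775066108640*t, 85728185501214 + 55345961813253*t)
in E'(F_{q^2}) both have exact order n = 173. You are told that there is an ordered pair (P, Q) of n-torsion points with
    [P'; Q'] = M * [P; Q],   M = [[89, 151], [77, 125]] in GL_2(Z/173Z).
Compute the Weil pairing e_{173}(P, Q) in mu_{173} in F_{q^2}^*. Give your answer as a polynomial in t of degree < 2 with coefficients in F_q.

Under M = [[89,151],[77,125]] in GL_2(Z/173), e_{173}(P',Q') = e_{173}(P,Q)^(89*125-151*77 mod 173).
So e_{173}(P,Q) = e_{173}(P',Q')^{112}, since 17*112 = 1 mod 173.
Build f_{173,P'} and f_{173,Q'} via the 8-bit ladder of 173=10101101_2; evaluate at shifted divisors; quotient in F_{135405213128789^2}.
The quotient is 50110444062797 + 11334932733456*t.
Hence e(P,Q) = 49041796748363 + 115698129719057*t in F_{135405213128789^2}^*.

49041796748363 + 115698129719057*t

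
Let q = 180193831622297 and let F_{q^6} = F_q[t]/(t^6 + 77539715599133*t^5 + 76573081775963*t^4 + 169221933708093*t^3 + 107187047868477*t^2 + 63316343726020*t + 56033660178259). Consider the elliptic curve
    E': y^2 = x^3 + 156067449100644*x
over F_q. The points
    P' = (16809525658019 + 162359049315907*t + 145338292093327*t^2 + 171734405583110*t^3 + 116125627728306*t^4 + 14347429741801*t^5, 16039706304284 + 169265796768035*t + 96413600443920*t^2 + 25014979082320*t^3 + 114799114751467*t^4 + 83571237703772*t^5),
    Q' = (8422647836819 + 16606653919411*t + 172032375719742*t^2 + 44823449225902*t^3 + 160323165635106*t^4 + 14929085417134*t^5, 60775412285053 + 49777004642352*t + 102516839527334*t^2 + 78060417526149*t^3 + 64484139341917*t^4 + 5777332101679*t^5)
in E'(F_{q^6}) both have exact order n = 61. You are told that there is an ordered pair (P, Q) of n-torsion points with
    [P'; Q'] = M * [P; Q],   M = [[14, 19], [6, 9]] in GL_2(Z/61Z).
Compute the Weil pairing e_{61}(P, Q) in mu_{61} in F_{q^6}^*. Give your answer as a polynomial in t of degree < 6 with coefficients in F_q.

77574506048560 + 175599706948227*t + 40147401087130*t^2 + 79522853028629*t^3 + 37256595145080*t^4 + 97632493671395*t^5

Since e_{61}(P,P)=e_{61}(Q,Q)=1 and e_{61}(Q,P)=e_{61}(P,Q)^{-1}, expanding e_{61}(14*P + 19*Q,6*P + 9*Q) leaves e(P,Q)^det(M).
14*9 - 19*6 = 12; reduced mod 61: det = 12, inverse 56.
Build f_{61,P'} and f_{61,Q'} via the 6-bit ladder of 61=111101_2; evaluate at shifted divisors; quotient in F_{180193831622297^6}.
Result: e(P',Q') = 68453703258851 + 145259984088297*t + 128936471385444*t^2 + 122230671907453*t^3 + 99661606459834*t^4 + 22509375345982*t^5.
Raise to 56: e(P,Q) = 77574506048560 + 175599706948227*t + 40147401087130*t^2 + 79522853028629*t^3 + 37256595145080*t^4 + 97632493671395*t^5 in mu_{61}.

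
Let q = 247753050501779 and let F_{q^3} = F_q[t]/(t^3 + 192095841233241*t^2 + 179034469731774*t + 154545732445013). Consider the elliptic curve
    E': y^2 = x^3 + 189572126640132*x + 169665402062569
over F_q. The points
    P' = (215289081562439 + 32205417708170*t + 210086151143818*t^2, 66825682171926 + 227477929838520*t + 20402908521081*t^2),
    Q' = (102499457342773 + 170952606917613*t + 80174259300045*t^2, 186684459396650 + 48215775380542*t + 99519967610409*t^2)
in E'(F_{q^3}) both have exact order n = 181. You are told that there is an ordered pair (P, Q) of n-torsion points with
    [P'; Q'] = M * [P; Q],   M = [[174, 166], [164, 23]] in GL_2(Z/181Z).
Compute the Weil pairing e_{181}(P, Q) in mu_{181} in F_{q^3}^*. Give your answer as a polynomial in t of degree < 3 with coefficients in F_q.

Under M = [[174,166],[164,23]] in GL_2(Z/181), e_{181}(P',Q') = e_{181}(P,Q)^(174*23-166*164 mod 181).
det M = 174*23 - 166*164 = -23222 = 127 (mod 181); 127^{-1} = 124 (mod 181).
Double-and-add over 10110101: 8-1 doublings, 5-1 additions; each step l_{T,T}/v_{2T} or l_{T,P'}/v at Q'+S for random S.
Miller gives e_{181}(P',Q') = 99884546263971 + 88803563188795*t + 55536216463720*t^2 in F_{247753050501779^3}.
Raise to 124: e(P,Q) = 62083539198277 + 43288570627392*t + 71890997645206*t^2 in mu_{181}.

62083539198277 + 43288570627392*t + 71890997645206*t^2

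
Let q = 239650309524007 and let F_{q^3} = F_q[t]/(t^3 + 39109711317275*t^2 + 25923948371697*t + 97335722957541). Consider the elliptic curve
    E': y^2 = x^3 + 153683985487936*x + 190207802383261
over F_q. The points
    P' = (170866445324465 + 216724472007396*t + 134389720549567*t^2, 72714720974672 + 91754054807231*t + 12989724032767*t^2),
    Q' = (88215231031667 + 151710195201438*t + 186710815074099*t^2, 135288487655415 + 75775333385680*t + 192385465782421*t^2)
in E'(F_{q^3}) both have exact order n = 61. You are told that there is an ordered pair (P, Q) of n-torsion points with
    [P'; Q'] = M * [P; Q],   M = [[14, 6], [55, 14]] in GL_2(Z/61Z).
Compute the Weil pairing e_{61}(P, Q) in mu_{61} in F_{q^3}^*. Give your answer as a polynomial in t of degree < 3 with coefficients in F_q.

18220556348373 + 71029822268636*t + 59124614022484*t^2

Under M = [[14,6],[55,14]] in GL_2(Z/61), e_{61}(P',Q') = e_{61}(P,Q)^(14*14-6*55 mod 61).
det M = 14*14 - 6*55 = -134 = 49 (mod 61); 49^{-1} = 5 (mod 61).
6-bit Miller (111101) on E'/F_{239650309524007} with a'=153683985487936, b'=190207802383261: accumulate tangent/chord ratios at Q'+S and P'+S'.
Miller gives e_{61}(P',Q') = 29915621708573 + 51604127318995*t + 211302832503757*t^2 in F_{239650309524007^3}.
Hence e(P,Q) = 18220556348373 + 71029822268636*t + 59124614022484*t^2 in F_{239650309524007^3}^*.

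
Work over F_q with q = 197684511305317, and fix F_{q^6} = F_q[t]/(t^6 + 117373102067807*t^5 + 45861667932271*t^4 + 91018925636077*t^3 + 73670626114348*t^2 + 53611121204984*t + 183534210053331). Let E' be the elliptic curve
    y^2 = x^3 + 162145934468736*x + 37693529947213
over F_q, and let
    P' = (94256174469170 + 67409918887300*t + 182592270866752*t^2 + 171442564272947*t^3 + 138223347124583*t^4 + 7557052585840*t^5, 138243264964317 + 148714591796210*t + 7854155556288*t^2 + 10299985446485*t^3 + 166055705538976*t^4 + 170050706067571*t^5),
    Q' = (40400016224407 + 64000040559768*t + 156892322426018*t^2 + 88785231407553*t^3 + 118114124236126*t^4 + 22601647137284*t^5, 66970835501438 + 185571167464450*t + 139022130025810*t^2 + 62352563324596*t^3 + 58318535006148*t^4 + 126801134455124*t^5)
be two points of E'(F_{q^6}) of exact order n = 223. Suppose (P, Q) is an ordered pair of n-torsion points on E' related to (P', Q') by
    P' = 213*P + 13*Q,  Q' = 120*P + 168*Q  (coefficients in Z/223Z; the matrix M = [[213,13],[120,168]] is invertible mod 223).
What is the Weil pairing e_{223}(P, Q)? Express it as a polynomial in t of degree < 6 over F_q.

139594672927426 + 44869570216963*t + 11777852620120*t^2 + 134868229970568*t^3 + 139764986533436*t^4 + 133086589992546*t^5

The 223-Weil pairing on E[223] over F_{197684511305317} is alternating-bilinear: e_{223}(P',Q') = e_{223}(P,Q)^det(M).
det M = 213*168 - 13*120 = 34224 = 105 (mod 223); 105^{-1} = 17 (mod 223).
Run Miller on y^2=x^3+162145934468736*x+37693529947213 over F_{197684511305317}: ladder 11011111 (8 bits); e = f_P(D_Q)/f_Q(D_P).
So e_{223}(P',Q') = 167500590567483 + 76591346670159*t + 59698906516044*t^2 + 78255166252046*t^3 + 141064434819233*t^4 + 57433313584876*t^5.
Hence e(P,Q) = 139594672927426 + 44869570216963*t + 11777852620120*t^2 + 134868229970568*t^3 + 139764986533436*t^4 + 133086589992546*t^5 in F_{197684511305317^6}^*.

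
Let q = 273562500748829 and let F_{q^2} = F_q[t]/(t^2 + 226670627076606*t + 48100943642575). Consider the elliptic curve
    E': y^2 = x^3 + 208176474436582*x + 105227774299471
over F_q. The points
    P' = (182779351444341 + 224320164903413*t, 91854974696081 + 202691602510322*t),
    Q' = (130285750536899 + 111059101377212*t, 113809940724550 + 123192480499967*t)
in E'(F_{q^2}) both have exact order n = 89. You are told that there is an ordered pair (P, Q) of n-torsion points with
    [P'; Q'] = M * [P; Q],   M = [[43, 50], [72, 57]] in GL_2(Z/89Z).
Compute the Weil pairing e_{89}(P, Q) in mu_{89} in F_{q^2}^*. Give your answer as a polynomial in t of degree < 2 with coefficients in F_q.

The 89-Weil pairing on E[89] over F_{273562500748829} is alternating-bilinear: e_{89}(P',Q') = e_{89}(P,Q)^det(M).
det(M) mod 89 = 8; its inverse in (Z/89)^* is 78 (check: 8*78 mod 89 = 1).
7-bit Miller (1011001) on E'/F_{273562500748829} with a'=208176474436582, b'=105227774299471: accumulate tangent/chord ratios at Q'+S and P'+S'.
Miller gives e_{89}(P',Q') = 90479295199007 + 193944424663542*t in F_{273562500748829^2}.
Thus e_{89}(P,Q) = 41221234471346 + 43009687550978*t.

41221234471346 + 43009687550978*t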